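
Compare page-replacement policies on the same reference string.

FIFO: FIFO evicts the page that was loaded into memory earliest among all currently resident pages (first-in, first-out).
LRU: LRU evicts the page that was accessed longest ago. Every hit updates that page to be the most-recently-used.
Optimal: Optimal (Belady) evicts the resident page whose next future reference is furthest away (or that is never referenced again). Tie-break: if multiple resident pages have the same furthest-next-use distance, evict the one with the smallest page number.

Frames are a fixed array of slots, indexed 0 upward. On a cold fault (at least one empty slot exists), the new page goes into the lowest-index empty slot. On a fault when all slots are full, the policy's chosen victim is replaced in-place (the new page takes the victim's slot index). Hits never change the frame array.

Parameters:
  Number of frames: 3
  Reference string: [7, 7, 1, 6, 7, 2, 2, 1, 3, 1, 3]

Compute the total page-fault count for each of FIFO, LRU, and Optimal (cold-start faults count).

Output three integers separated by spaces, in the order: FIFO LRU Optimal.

Answer: 6 6 5

Derivation:
--- FIFO ---
  step 0: ref 7 -> FAULT, frames=[7,-,-] (faults so far: 1)
  step 1: ref 7 -> HIT, frames=[7,-,-] (faults so far: 1)
  step 2: ref 1 -> FAULT, frames=[7,1,-] (faults so far: 2)
  step 3: ref 6 -> FAULT, frames=[7,1,6] (faults so far: 3)
  step 4: ref 7 -> HIT, frames=[7,1,6] (faults so far: 3)
  step 5: ref 2 -> FAULT, evict 7, frames=[2,1,6] (faults so far: 4)
  step 6: ref 2 -> HIT, frames=[2,1,6] (faults so far: 4)
  step 7: ref 1 -> HIT, frames=[2,1,6] (faults so far: 4)
  step 8: ref 3 -> FAULT, evict 1, frames=[2,3,6] (faults so far: 5)
  step 9: ref 1 -> FAULT, evict 6, frames=[2,3,1] (faults so far: 6)
  step 10: ref 3 -> HIT, frames=[2,3,1] (faults so far: 6)
  FIFO total faults: 6
--- LRU ---
  step 0: ref 7 -> FAULT, frames=[7,-,-] (faults so far: 1)
  step 1: ref 7 -> HIT, frames=[7,-,-] (faults so far: 1)
  step 2: ref 1 -> FAULT, frames=[7,1,-] (faults so far: 2)
  step 3: ref 6 -> FAULT, frames=[7,1,6] (faults so far: 3)
  step 4: ref 7 -> HIT, frames=[7,1,6] (faults so far: 3)
  step 5: ref 2 -> FAULT, evict 1, frames=[7,2,6] (faults so far: 4)
  step 6: ref 2 -> HIT, frames=[7,2,6] (faults so far: 4)
  step 7: ref 1 -> FAULT, evict 6, frames=[7,2,1] (faults so far: 5)
  step 8: ref 3 -> FAULT, evict 7, frames=[3,2,1] (faults so far: 6)
  step 9: ref 1 -> HIT, frames=[3,2,1] (faults so far: 6)
  step 10: ref 3 -> HIT, frames=[3,2,1] (faults so far: 6)
  LRU total faults: 6
--- Optimal ---
  step 0: ref 7 -> FAULT, frames=[7,-,-] (faults so far: 1)
  step 1: ref 7 -> HIT, frames=[7,-,-] (faults so far: 1)
  step 2: ref 1 -> FAULT, frames=[7,1,-] (faults so far: 2)
  step 3: ref 6 -> FAULT, frames=[7,1,6] (faults so far: 3)
  step 4: ref 7 -> HIT, frames=[7,1,6] (faults so far: 3)
  step 5: ref 2 -> FAULT, evict 6, frames=[7,1,2] (faults so far: 4)
  step 6: ref 2 -> HIT, frames=[7,1,2] (faults so far: 4)
  step 7: ref 1 -> HIT, frames=[7,1,2] (faults so far: 4)
  step 8: ref 3 -> FAULT, evict 2, frames=[7,1,3] (faults so far: 5)
  step 9: ref 1 -> HIT, frames=[7,1,3] (faults so far: 5)
  step 10: ref 3 -> HIT, frames=[7,1,3] (faults so far: 5)
  Optimal total faults: 5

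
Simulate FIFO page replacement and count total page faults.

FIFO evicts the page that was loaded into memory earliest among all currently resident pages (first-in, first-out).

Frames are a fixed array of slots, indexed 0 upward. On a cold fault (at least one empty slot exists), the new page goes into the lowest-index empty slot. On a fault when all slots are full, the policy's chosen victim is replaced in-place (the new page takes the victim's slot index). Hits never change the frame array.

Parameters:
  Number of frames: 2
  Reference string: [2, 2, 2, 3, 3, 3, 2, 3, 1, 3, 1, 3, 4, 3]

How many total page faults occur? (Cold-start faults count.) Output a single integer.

Answer: 5

Derivation:
Step 0: ref 2 → FAULT, frames=[2,-]
Step 1: ref 2 → HIT, frames=[2,-]
Step 2: ref 2 → HIT, frames=[2,-]
Step 3: ref 3 → FAULT, frames=[2,3]
Step 4: ref 3 → HIT, frames=[2,3]
Step 5: ref 3 → HIT, frames=[2,3]
Step 6: ref 2 → HIT, frames=[2,3]
Step 7: ref 3 → HIT, frames=[2,3]
Step 8: ref 1 → FAULT (evict 2), frames=[1,3]
Step 9: ref 3 → HIT, frames=[1,3]
Step 10: ref 1 → HIT, frames=[1,3]
Step 11: ref 3 → HIT, frames=[1,3]
Step 12: ref 4 → FAULT (evict 3), frames=[1,4]
Step 13: ref 3 → FAULT (evict 1), frames=[3,4]
Total faults: 5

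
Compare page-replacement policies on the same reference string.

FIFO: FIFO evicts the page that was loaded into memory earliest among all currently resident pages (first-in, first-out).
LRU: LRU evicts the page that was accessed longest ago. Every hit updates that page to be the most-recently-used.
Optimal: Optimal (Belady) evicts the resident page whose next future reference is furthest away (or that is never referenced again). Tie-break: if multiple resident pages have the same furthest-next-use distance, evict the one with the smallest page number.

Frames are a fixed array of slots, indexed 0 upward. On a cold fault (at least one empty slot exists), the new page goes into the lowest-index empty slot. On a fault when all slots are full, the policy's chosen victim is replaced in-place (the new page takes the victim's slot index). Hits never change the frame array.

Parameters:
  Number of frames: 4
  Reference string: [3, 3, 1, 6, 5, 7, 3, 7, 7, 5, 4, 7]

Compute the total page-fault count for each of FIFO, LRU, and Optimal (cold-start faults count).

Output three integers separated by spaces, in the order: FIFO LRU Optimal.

--- FIFO ---
  step 0: ref 3 -> FAULT, frames=[3,-,-,-] (faults so far: 1)
  step 1: ref 3 -> HIT, frames=[3,-,-,-] (faults so far: 1)
  step 2: ref 1 -> FAULT, frames=[3,1,-,-] (faults so far: 2)
  step 3: ref 6 -> FAULT, frames=[3,1,6,-] (faults so far: 3)
  step 4: ref 5 -> FAULT, frames=[3,1,6,5] (faults so far: 4)
  step 5: ref 7 -> FAULT, evict 3, frames=[7,1,6,5] (faults so far: 5)
  step 6: ref 3 -> FAULT, evict 1, frames=[7,3,6,5] (faults so far: 6)
  step 7: ref 7 -> HIT, frames=[7,3,6,5] (faults so far: 6)
  step 8: ref 7 -> HIT, frames=[7,3,6,5] (faults so far: 6)
  step 9: ref 5 -> HIT, frames=[7,3,6,5] (faults so far: 6)
  step 10: ref 4 -> FAULT, evict 6, frames=[7,3,4,5] (faults so far: 7)
  step 11: ref 7 -> HIT, frames=[7,3,4,5] (faults so far: 7)
  FIFO total faults: 7
--- LRU ---
  step 0: ref 3 -> FAULT, frames=[3,-,-,-] (faults so far: 1)
  step 1: ref 3 -> HIT, frames=[3,-,-,-] (faults so far: 1)
  step 2: ref 1 -> FAULT, frames=[3,1,-,-] (faults so far: 2)
  step 3: ref 6 -> FAULT, frames=[3,1,6,-] (faults so far: 3)
  step 4: ref 5 -> FAULT, frames=[3,1,6,5] (faults so far: 4)
  step 5: ref 7 -> FAULT, evict 3, frames=[7,1,6,5] (faults so far: 5)
  step 6: ref 3 -> FAULT, evict 1, frames=[7,3,6,5] (faults so far: 6)
  step 7: ref 7 -> HIT, frames=[7,3,6,5] (faults so far: 6)
  step 8: ref 7 -> HIT, frames=[7,3,6,5] (faults so far: 6)
  step 9: ref 5 -> HIT, frames=[7,3,6,5] (faults so far: 6)
  step 10: ref 4 -> FAULT, evict 6, frames=[7,3,4,5] (faults so far: 7)
  step 11: ref 7 -> HIT, frames=[7,3,4,5] (faults so far: 7)
  LRU total faults: 7
--- Optimal ---
  step 0: ref 3 -> FAULT, frames=[3,-,-,-] (faults so far: 1)
  step 1: ref 3 -> HIT, frames=[3,-,-,-] (faults so far: 1)
  step 2: ref 1 -> FAULT, frames=[3,1,-,-] (faults so far: 2)
  step 3: ref 6 -> FAULT, frames=[3,1,6,-] (faults so far: 3)
  step 4: ref 5 -> FAULT, frames=[3,1,6,5] (faults so far: 4)
  step 5: ref 7 -> FAULT, evict 1, frames=[3,7,6,5] (faults so far: 5)
  step 6: ref 3 -> HIT, frames=[3,7,6,5] (faults so far: 5)
  step 7: ref 7 -> HIT, frames=[3,7,6,5] (faults so far: 5)
  step 8: ref 7 -> HIT, frames=[3,7,6,5] (faults so far: 5)
  step 9: ref 5 -> HIT, frames=[3,7,6,5] (faults so far: 5)
  step 10: ref 4 -> FAULT, evict 3, frames=[4,7,6,5] (faults so far: 6)
  step 11: ref 7 -> HIT, frames=[4,7,6,5] (faults so far: 6)
  Optimal total faults: 6

Answer: 7 7 6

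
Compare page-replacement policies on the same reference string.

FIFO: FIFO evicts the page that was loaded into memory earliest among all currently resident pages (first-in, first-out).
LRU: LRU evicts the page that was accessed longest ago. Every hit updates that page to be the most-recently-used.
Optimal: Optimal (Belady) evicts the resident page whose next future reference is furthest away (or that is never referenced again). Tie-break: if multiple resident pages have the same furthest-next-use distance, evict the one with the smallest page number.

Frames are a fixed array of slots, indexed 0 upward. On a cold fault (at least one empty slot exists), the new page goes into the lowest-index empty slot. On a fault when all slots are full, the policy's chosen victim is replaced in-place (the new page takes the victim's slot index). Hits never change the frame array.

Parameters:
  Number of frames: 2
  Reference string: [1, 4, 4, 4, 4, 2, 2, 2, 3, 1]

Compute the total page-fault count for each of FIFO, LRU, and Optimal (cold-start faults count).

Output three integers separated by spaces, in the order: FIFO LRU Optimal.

--- FIFO ---
  step 0: ref 1 -> FAULT, frames=[1,-] (faults so far: 1)
  step 1: ref 4 -> FAULT, frames=[1,4] (faults so far: 2)
  step 2: ref 4 -> HIT, frames=[1,4] (faults so far: 2)
  step 3: ref 4 -> HIT, frames=[1,4] (faults so far: 2)
  step 4: ref 4 -> HIT, frames=[1,4] (faults so far: 2)
  step 5: ref 2 -> FAULT, evict 1, frames=[2,4] (faults so far: 3)
  step 6: ref 2 -> HIT, frames=[2,4] (faults so far: 3)
  step 7: ref 2 -> HIT, frames=[2,4] (faults so far: 3)
  step 8: ref 3 -> FAULT, evict 4, frames=[2,3] (faults so far: 4)
  step 9: ref 1 -> FAULT, evict 2, frames=[1,3] (faults so far: 5)
  FIFO total faults: 5
--- LRU ---
  step 0: ref 1 -> FAULT, frames=[1,-] (faults so far: 1)
  step 1: ref 4 -> FAULT, frames=[1,4] (faults so far: 2)
  step 2: ref 4 -> HIT, frames=[1,4] (faults so far: 2)
  step 3: ref 4 -> HIT, frames=[1,4] (faults so far: 2)
  step 4: ref 4 -> HIT, frames=[1,4] (faults so far: 2)
  step 5: ref 2 -> FAULT, evict 1, frames=[2,4] (faults so far: 3)
  step 6: ref 2 -> HIT, frames=[2,4] (faults so far: 3)
  step 7: ref 2 -> HIT, frames=[2,4] (faults so far: 3)
  step 8: ref 3 -> FAULT, evict 4, frames=[2,3] (faults so far: 4)
  step 9: ref 1 -> FAULT, evict 2, frames=[1,3] (faults so far: 5)
  LRU total faults: 5
--- Optimal ---
  step 0: ref 1 -> FAULT, frames=[1,-] (faults so far: 1)
  step 1: ref 4 -> FAULT, frames=[1,4] (faults so far: 2)
  step 2: ref 4 -> HIT, frames=[1,4] (faults so far: 2)
  step 3: ref 4 -> HIT, frames=[1,4] (faults so far: 2)
  step 4: ref 4 -> HIT, frames=[1,4] (faults so far: 2)
  step 5: ref 2 -> FAULT, evict 4, frames=[1,2] (faults so far: 3)
  step 6: ref 2 -> HIT, frames=[1,2] (faults so far: 3)
  step 7: ref 2 -> HIT, frames=[1,2] (faults so far: 3)
  step 8: ref 3 -> FAULT, evict 2, frames=[1,3] (faults so far: 4)
  step 9: ref 1 -> HIT, frames=[1,3] (faults so far: 4)
  Optimal total faults: 4

Answer: 5 5 4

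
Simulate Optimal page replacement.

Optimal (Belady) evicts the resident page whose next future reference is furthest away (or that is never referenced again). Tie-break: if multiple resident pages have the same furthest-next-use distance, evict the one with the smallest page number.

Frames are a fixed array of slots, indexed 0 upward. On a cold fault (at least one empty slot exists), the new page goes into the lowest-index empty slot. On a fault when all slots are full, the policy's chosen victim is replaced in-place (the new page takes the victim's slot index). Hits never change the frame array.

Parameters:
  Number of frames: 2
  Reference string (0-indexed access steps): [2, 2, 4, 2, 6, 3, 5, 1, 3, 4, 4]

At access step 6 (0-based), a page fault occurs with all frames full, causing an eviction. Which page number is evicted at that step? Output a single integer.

Step 0: ref 2 -> FAULT, frames=[2,-]
Step 1: ref 2 -> HIT, frames=[2,-]
Step 2: ref 4 -> FAULT, frames=[2,4]
Step 3: ref 2 -> HIT, frames=[2,4]
Step 4: ref 6 -> FAULT, evict 2, frames=[6,4]
Step 5: ref 3 -> FAULT, evict 6, frames=[3,4]
Step 6: ref 5 -> FAULT, evict 4, frames=[3,5]
At step 6: evicted page 4

Answer: 4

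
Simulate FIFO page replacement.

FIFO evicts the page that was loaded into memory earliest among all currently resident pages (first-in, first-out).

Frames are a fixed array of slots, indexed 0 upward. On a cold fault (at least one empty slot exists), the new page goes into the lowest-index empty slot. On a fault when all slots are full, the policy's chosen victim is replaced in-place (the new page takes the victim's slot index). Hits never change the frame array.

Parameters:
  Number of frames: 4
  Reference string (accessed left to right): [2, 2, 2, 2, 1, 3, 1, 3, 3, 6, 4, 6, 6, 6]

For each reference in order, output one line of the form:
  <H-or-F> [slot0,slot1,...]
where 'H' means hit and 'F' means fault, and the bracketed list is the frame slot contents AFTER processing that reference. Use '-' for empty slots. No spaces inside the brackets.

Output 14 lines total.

F [2,-,-,-]
H [2,-,-,-]
H [2,-,-,-]
H [2,-,-,-]
F [2,1,-,-]
F [2,1,3,-]
H [2,1,3,-]
H [2,1,3,-]
H [2,1,3,-]
F [2,1,3,6]
F [4,1,3,6]
H [4,1,3,6]
H [4,1,3,6]
H [4,1,3,6]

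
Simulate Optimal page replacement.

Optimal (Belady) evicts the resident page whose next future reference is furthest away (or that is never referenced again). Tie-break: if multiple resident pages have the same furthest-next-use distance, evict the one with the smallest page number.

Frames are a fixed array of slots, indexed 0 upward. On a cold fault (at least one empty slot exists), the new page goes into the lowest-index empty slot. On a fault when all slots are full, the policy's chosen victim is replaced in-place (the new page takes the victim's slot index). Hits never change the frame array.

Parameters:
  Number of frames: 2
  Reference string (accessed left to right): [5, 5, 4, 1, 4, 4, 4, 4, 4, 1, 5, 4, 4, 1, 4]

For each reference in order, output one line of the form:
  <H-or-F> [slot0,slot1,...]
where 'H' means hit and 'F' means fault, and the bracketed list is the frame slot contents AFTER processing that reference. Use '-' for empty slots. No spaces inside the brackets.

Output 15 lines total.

F [5,-]
H [5,-]
F [5,4]
F [1,4]
H [1,4]
H [1,4]
H [1,4]
H [1,4]
H [1,4]
H [1,4]
F [5,4]
H [5,4]
H [5,4]
F [1,4]
H [1,4]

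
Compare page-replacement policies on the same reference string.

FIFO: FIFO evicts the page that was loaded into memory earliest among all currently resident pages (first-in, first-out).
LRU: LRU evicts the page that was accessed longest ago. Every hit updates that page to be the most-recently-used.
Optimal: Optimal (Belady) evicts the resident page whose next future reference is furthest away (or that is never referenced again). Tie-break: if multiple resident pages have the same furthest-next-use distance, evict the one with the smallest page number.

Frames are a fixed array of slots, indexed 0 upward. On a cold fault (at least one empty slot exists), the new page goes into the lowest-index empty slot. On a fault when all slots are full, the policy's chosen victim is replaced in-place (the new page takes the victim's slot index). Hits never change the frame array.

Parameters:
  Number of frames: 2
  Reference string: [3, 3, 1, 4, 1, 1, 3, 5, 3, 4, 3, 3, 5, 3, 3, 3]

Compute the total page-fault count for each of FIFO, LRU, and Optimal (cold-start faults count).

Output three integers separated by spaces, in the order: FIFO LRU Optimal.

Answer: 8 7 7

Derivation:
--- FIFO ---
  step 0: ref 3 -> FAULT, frames=[3,-] (faults so far: 1)
  step 1: ref 3 -> HIT, frames=[3,-] (faults so far: 1)
  step 2: ref 1 -> FAULT, frames=[3,1] (faults so far: 2)
  step 3: ref 4 -> FAULT, evict 3, frames=[4,1] (faults so far: 3)
  step 4: ref 1 -> HIT, frames=[4,1] (faults so far: 3)
  step 5: ref 1 -> HIT, frames=[4,1] (faults so far: 3)
  step 6: ref 3 -> FAULT, evict 1, frames=[4,3] (faults so far: 4)
  step 7: ref 5 -> FAULT, evict 4, frames=[5,3] (faults so far: 5)
  step 8: ref 3 -> HIT, frames=[5,3] (faults so far: 5)
  step 9: ref 4 -> FAULT, evict 3, frames=[5,4] (faults so far: 6)
  step 10: ref 3 -> FAULT, evict 5, frames=[3,4] (faults so far: 7)
  step 11: ref 3 -> HIT, frames=[3,4] (faults so far: 7)
  step 12: ref 5 -> FAULT, evict 4, frames=[3,5] (faults so far: 8)
  step 13: ref 3 -> HIT, frames=[3,5] (faults so far: 8)
  step 14: ref 3 -> HIT, frames=[3,5] (faults so far: 8)
  step 15: ref 3 -> HIT, frames=[3,5] (faults so far: 8)
  FIFO total faults: 8
--- LRU ---
  step 0: ref 3 -> FAULT, frames=[3,-] (faults so far: 1)
  step 1: ref 3 -> HIT, frames=[3,-] (faults so far: 1)
  step 2: ref 1 -> FAULT, frames=[3,1] (faults so far: 2)
  step 3: ref 4 -> FAULT, evict 3, frames=[4,1] (faults so far: 3)
  step 4: ref 1 -> HIT, frames=[4,1] (faults so far: 3)
  step 5: ref 1 -> HIT, frames=[4,1] (faults so far: 3)
  step 6: ref 3 -> FAULT, evict 4, frames=[3,1] (faults so far: 4)
  step 7: ref 5 -> FAULT, evict 1, frames=[3,5] (faults so far: 5)
  step 8: ref 3 -> HIT, frames=[3,5] (faults so far: 5)
  step 9: ref 4 -> FAULT, evict 5, frames=[3,4] (faults so far: 6)
  step 10: ref 3 -> HIT, frames=[3,4] (faults so far: 6)
  step 11: ref 3 -> HIT, frames=[3,4] (faults so far: 6)
  step 12: ref 5 -> FAULT, evict 4, frames=[3,5] (faults so far: 7)
  step 13: ref 3 -> HIT, frames=[3,5] (faults so far: 7)
  step 14: ref 3 -> HIT, frames=[3,5] (faults so far: 7)
  step 15: ref 3 -> HIT, frames=[3,5] (faults so far: 7)
  LRU total faults: 7
--- Optimal ---
  step 0: ref 3 -> FAULT, frames=[3,-] (faults so far: 1)
  step 1: ref 3 -> HIT, frames=[3,-] (faults so far: 1)
  step 2: ref 1 -> FAULT, frames=[3,1] (faults so far: 2)
  step 3: ref 4 -> FAULT, evict 3, frames=[4,1] (faults so far: 3)
  step 4: ref 1 -> HIT, frames=[4,1] (faults so far: 3)
  step 5: ref 1 -> HIT, frames=[4,1] (faults so far: 3)
  step 6: ref 3 -> FAULT, evict 1, frames=[4,3] (faults so far: 4)
  step 7: ref 5 -> FAULT, evict 4, frames=[5,3] (faults so far: 5)
  step 8: ref 3 -> HIT, frames=[5,3] (faults so far: 5)
  step 9: ref 4 -> FAULT, evict 5, frames=[4,3] (faults so far: 6)
  step 10: ref 3 -> HIT, frames=[4,3] (faults so far: 6)
  step 11: ref 3 -> HIT, frames=[4,3] (faults so far: 6)
  step 12: ref 5 -> FAULT, evict 4, frames=[5,3] (faults so far: 7)
  step 13: ref 3 -> HIT, frames=[5,3] (faults so far: 7)
  step 14: ref 3 -> HIT, frames=[5,3] (faults so far: 7)
  step 15: ref 3 -> HIT, frames=[5,3] (faults so far: 7)
  Optimal total faults: 7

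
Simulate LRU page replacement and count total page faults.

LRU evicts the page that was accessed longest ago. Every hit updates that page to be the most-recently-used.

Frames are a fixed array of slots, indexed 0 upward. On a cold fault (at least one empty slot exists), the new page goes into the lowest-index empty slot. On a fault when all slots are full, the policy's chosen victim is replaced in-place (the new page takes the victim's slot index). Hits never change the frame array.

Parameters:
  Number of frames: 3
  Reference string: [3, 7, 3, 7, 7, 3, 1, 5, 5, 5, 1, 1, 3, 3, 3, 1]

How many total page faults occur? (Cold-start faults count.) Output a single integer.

Step 0: ref 3 → FAULT, frames=[3,-,-]
Step 1: ref 7 → FAULT, frames=[3,7,-]
Step 2: ref 3 → HIT, frames=[3,7,-]
Step 3: ref 7 → HIT, frames=[3,7,-]
Step 4: ref 7 → HIT, frames=[3,7,-]
Step 5: ref 3 → HIT, frames=[3,7,-]
Step 6: ref 1 → FAULT, frames=[3,7,1]
Step 7: ref 5 → FAULT (evict 7), frames=[3,5,1]
Step 8: ref 5 → HIT, frames=[3,5,1]
Step 9: ref 5 → HIT, frames=[3,5,1]
Step 10: ref 1 → HIT, frames=[3,5,1]
Step 11: ref 1 → HIT, frames=[3,5,1]
Step 12: ref 3 → HIT, frames=[3,5,1]
Step 13: ref 3 → HIT, frames=[3,5,1]
Step 14: ref 3 → HIT, frames=[3,5,1]
Step 15: ref 1 → HIT, frames=[3,5,1]
Total faults: 4

Answer: 4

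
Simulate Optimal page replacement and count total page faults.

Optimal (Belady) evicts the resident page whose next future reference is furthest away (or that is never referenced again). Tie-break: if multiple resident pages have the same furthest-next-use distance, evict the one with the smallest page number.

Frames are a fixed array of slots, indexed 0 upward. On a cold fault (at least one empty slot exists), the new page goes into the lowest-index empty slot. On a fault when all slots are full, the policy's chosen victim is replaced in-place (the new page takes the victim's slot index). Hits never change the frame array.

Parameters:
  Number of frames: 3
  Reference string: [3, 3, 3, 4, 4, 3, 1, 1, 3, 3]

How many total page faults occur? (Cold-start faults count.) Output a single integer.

Step 0: ref 3 → FAULT, frames=[3,-,-]
Step 1: ref 3 → HIT, frames=[3,-,-]
Step 2: ref 3 → HIT, frames=[3,-,-]
Step 3: ref 4 → FAULT, frames=[3,4,-]
Step 4: ref 4 → HIT, frames=[3,4,-]
Step 5: ref 3 → HIT, frames=[3,4,-]
Step 6: ref 1 → FAULT, frames=[3,4,1]
Step 7: ref 1 → HIT, frames=[3,4,1]
Step 8: ref 3 → HIT, frames=[3,4,1]
Step 9: ref 3 → HIT, frames=[3,4,1]
Total faults: 3

Answer: 3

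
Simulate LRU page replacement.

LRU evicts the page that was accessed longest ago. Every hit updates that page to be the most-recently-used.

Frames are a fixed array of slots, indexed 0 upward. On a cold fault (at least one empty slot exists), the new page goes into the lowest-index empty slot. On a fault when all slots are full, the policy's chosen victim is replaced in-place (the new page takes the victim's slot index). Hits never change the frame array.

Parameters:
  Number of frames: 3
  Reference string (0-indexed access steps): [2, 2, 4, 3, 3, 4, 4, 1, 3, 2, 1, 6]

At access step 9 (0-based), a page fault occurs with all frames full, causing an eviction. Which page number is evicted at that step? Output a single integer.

Answer: 4

Derivation:
Step 0: ref 2 -> FAULT, frames=[2,-,-]
Step 1: ref 2 -> HIT, frames=[2,-,-]
Step 2: ref 4 -> FAULT, frames=[2,4,-]
Step 3: ref 3 -> FAULT, frames=[2,4,3]
Step 4: ref 3 -> HIT, frames=[2,4,3]
Step 5: ref 4 -> HIT, frames=[2,4,3]
Step 6: ref 4 -> HIT, frames=[2,4,3]
Step 7: ref 1 -> FAULT, evict 2, frames=[1,4,3]
Step 8: ref 3 -> HIT, frames=[1,4,3]
Step 9: ref 2 -> FAULT, evict 4, frames=[1,2,3]
At step 9: evicted page 4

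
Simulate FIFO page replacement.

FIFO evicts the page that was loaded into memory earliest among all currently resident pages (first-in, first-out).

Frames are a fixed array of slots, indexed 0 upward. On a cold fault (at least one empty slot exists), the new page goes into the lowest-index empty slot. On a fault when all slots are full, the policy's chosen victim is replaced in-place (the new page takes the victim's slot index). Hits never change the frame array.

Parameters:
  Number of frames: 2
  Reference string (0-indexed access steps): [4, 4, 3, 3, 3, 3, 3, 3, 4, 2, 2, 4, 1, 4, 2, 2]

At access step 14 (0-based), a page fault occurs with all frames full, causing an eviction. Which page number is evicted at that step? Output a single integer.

Step 0: ref 4 -> FAULT, frames=[4,-]
Step 1: ref 4 -> HIT, frames=[4,-]
Step 2: ref 3 -> FAULT, frames=[4,3]
Step 3: ref 3 -> HIT, frames=[4,3]
Step 4: ref 3 -> HIT, frames=[4,3]
Step 5: ref 3 -> HIT, frames=[4,3]
Step 6: ref 3 -> HIT, frames=[4,3]
Step 7: ref 3 -> HIT, frames=[4,3]
Step 8: ref 4 -> HIT, frames=[4,3]
Step 9: ref 2 -> FAULT, evict 4, frames=[2,3]
Step 10: ref 2 -> HIT, frames=[2,3]
Step 11: ref 4 -> FAULT, evict 3, frames=[2,4]
Step 12: ref 1 -> FAULT, evict 2, frames=[1,4]
Step 13: ref 4 -> HIT, frames=[1,4]
Step 14: ref 2 -> FAULT, evict 4, frames=[1,2]
At step 14: evicted page 4

Answer: 4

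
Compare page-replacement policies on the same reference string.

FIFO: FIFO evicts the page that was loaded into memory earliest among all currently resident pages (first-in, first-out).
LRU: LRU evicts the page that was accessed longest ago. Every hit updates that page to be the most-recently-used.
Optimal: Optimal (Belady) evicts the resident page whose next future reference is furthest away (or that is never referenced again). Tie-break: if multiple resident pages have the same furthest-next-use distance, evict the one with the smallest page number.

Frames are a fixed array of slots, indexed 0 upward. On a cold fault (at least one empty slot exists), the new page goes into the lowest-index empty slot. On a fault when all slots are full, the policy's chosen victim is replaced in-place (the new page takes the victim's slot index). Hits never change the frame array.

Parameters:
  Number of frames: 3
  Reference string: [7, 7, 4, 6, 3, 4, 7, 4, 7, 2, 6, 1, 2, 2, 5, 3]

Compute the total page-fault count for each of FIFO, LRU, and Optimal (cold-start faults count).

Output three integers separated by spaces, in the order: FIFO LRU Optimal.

--- FIFO ---
  step 0: ref 7 -> FAULT, frames=[7,-,-] (faults so far: 1)
  step 1: ref 7 -> HIT, frames=[7,-,-] (faults so far: 1)
  step 2: ref 4 -> FAULT, frames=[7,4,-] (faults so far: 2)
  step 3: ref 6 -> FAULT, frames=[7,4,6] (faults so far: 3)
  step 4: ref 3 -> FAULT, evict 7, frames=[3,4,6] (faults so far: 4)
  step 5: ref 4 -> HIT, frames=[3,4,6] (faults so far: 4)
  step 6: ref 7 -> FAULT, evict 4, frames=[3,7,6] (faults so far: 5)
  step 7: ref 4 -> FAULT, evict 6, frames=[3,7,4] (faults so far: 6)
  step 8: ref 7 -> HIT, frames=[3,7,4] (faults so far: 6)
  step 9: ref 2 -> FAULT, evict 3, frames=[2,7,4] (faults so far: 7)
  step 10: ref 6 -> FAULT, evict 7, frames=[2,6,4] (faults so far: 8)
  step 11: ref 1 -> FAULT, evict 4, frames=[2,6,1] (faults so far: 9)
  step 12: ref 2 -> HIT, frames=[2,6,1] (faults so far: 9)
  step 13: ref 2 -> HIT, frames=[2,6,1] (faults so far: 9)
  step 14: ref 5 -> FAULT, evict 2, frames=[5,6,1] (faults so far: 10)
  step 15: ref 3 -> FAULT, evict 6, frames=[5,3,1] (faults so far: 11)
  FIFO total faults: 11
--- LRU ---
  step 0: ref 7 -> FAULT, frames=[7,-,-] (faults so far: 1)
  step 1: ref 7 -> HIT, frames=[7,-,-] (faults so far: 1)
  step 2: ref 4 -> FAULT, frames=[7,4,-] (faults so far: 2)
  step 3: ref 6 -> FAULT, frames=[7,4,6] (faults so far: 3)
  step 4: ref 3 -> FAULT, evict 7, frames=[3,4,6] (faults so far: 4)
  step 5: ref 4 -> HIT, frames=[3,4,6] (faults so far: 4)
  step 6: ref 7 -> FAULT, evict 6, frames=[3,4,7] (faults so far: 5)
  step 7: ref 4 -> HIT, frames=[3,4,7] (faults so far: 5)
  step 8: ref 7 -> HIT, frames=[3,4,7] (faults so far: 5)
  step 9: ref 2 -> FAULT, evict 3, frames=[2,4,7] (faults so far: 6)
  step 10: ref 6 -> FAULT, evict 4, frames=[2,6,7] (faults so far: 7)
  step 11: ref 1 -> FAULT, evict 7, frames=[2,6,1] (faults so far: 8)
  step 12: ref 2 -> HIT, frames=[2,6,1] (faults so far: 8)
  step 13: ref 2 -> HIT, frames=[2,6,1] (faults so far: 8)
  step 14: ref 5 -> FAULT, evict 6, frames=[2,5,1] (faults so far: 9)
  step 15: ref 3 -> FAULT, evict 1, frames=[2,5,3] (faults so far: 10)
  LRU total faults: 10
--- Optimal ---
  step 0: ref 7 -> FAULT, frames=[7,-,-] (faults so far: 1)
  step 1: ref 7 -> HIT, frames=[7,-,-] (faults so far: 1)
  step 2: ref 4 -> FAULT, frames=[7,4,-] (faults so far: 2)
  step 3: ref 6 -> FAULT, frames=[7,4,6] (faults so far: 3)
  step 4: ref 3 -> FAULT, evict 6, frames=[7,4,3] (faults so far: 4)
  step 5: ref 4 -> HIT, frames=[7,4,3] (faults so far: 4)
  step 6: ref 7 -> HIT, frames=[7,4,3] (faults so far: 4)
  step 7: ref 4 -> HIT, frames=[7,4,3] (faults so far: 4)
  step 8: ref 7 -> HIT, frames=[7,4,3] (faults so far: 4)
  step 9: ref 2 -> FAULT, evict 4, frames=[7,2,3] (faults so far: 5)
  step 10: ref 6 -> FAULT, evict 7, frames=[6,2,3] (faults so far: 6)
  step 11: ref 1 -> FAULT, evict 6, frames=[1,2,3] (faults so far: 7)
  step 12: ref 2 -> HIT, frames=[1,2,3] (faults so far: 7)
  step 13: ref 2 -> HIT, frames=[1,2,3] (faults so far: 7)
  step 14: ref 5 -> FAULT, evict 1, frames=[5,2,3] (faults so far: 8)
  step 15: ref 3 -> HIT, frames=[5,2,3] (faults so far: 8)
  Optimal total faults: 8

Answer: 11 10 8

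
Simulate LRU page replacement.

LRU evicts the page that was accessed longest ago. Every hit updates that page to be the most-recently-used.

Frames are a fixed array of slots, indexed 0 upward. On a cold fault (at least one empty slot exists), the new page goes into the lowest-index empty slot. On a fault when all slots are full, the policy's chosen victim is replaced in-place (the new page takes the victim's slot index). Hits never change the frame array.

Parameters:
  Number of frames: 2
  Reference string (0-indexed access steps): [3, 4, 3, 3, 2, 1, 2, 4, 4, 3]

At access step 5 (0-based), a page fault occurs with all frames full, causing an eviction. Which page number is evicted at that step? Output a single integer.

Step 0: ref 3 -> FAULT, frames=[3,-]
Step 1: ref 4 -> FAULT, frames=[3,4]
Step 2: ref 3 -> HIT, frames=[3,4]
Step 3: ref 3 -> HIT, frames=[3,4]
Step 4: ref 2 -> FAULT, evict 4, frames=[3,2]
Step 5: ref 1 -> FAULT, evict 3, frames=[1,2]
At step 5: evicted page 3

Answer: 3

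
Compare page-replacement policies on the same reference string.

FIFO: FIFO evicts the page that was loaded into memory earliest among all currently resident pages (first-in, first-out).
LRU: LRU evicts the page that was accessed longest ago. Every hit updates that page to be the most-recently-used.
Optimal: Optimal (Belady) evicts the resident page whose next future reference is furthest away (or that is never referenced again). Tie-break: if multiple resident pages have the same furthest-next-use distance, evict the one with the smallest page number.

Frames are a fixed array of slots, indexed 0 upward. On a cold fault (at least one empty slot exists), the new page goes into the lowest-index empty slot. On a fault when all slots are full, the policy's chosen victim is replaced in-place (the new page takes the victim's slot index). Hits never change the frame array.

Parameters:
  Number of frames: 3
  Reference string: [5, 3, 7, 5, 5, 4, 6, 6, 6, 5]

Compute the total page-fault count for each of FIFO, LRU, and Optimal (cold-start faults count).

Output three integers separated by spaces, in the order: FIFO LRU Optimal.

Answer: 6 5 5

Derivation:
--- FIFO ---
  step 0: ref 5 -> FAULT, frames=[5,-,-] (faults so far: 1)
  step 1: ref 3 -> FAULT, frames=[5,3,-] (faults so far: 2)
  step 2: ref 7 -> FAULT, frames=[5,3,7] (faults so far: 3)
  step 3: ref 5 -> HIT, frames=[5,3,7] (faults so far: 3)
  step 4: ref 5 -> HIT, frames=[5,3,7] (faults so far: 3)
  step 5: ref 4 -> FAULT, evict 5, frames=[4,3,7] (faults so far: 4)
  step 6: ref 6 -> FAULT, evict 3, frames=[4,6,7] (faults so far: 5)
  step 7: ref 6 -> HIT, frames=[4,6,7] (faults so far: 5)
  step 8: ref 6 -> HIT, frames=[4,6,7] (faults so far: 5)
  step 9: ref 5 -> FAULT, evict 7, frames=[4,6,5] (faults so far: 6)
  FIFO total faults: 6
--- LRU ---
  step 0: ref 5 -> FAULT, frames=[5,-,-] (faults so far: 1)
  step 1: ref 3 -> FAULT, frames=[5,3,-] (faults so far: 2)
  step 2: ref 7 -> FAULT, frames=[5,3,7] (faults so far: 3)
  step 3: ref 5 -> HIT, frames=[5,3,7] (faults so far: 3)
  step 4: ref 5 -> HIT, frames=[5,3,7] (faults so far: 3)
  step 5: ref 4 -> FAULT, evict 3, frames=[5,4,7] (faults so far: 4)
  step 6: ref 6 -> FAULT, evict 7, frames=[5,4,6] (faults so far: 5)
  step 7: ref 6 -> HIT, frames=[5,4,6] (faults so far: 5)
  step 8: ref 6 -> HIT, frames=[5,4,6] (faults so far: 5)
  step 9: ref 5 -> HIT, frames=[5,4,6] (faults so far: 5)
  LRU total faults: 5
--- Optimal ---
  step 0: ref 5 -> FAULT, frames=[5,-,-] (faults so far: 1)
  step 1: ref 3 -> FAULT, frames=[5,3,-] (faults so far: 2)
  step 2: ref 7 -> FAULT, frames=[5,3,7] (faults so far: 3)
  step 3: ref 5 -> HIT, frames=[5,3,7] (faults so far: 3)
  step 4: ref 5 -> HIT, frames=[5,3,7] (faults so far: 3)
  step 5: ref 4 -> FAULT, evict 3, frames=[5,4,7] (faults so far: 4)
  step 6: ref 6 -> FAULT, evict 4, frames=[5,6,7] (faults so far: 5)
  step 7: ref 6 -> HIT, frames=[5,6,7] (faults so far: 5)
  step 8: ref 6 -> HIT, frames=[5,6,7] (faults so far: 5)
  step 9: ref 5 -> HIT, frames=[5,6,7] (faults so far: 5)
  Optimal total faults: 5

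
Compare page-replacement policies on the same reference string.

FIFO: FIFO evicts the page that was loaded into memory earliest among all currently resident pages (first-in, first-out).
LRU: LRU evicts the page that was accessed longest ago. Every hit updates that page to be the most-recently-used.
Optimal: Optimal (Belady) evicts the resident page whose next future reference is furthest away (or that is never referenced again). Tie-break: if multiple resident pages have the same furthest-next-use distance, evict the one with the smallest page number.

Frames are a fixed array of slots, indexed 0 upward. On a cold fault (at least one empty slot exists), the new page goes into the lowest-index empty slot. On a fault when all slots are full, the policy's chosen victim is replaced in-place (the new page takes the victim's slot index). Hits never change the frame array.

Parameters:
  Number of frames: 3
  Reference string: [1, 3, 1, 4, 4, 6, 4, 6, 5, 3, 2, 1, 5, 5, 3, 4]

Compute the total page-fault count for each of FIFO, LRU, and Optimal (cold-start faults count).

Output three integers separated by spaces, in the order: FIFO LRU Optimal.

Answer: 11 11 8

Derivation:
--- FIFO ---
  step 0: ref 1 -> FAULT, frames=[1,-,-] (faults so far: 1)
  step 1: ref 3 -> FAULT, frames=[1,3,-] (faults so far: 2)
  step 2: ref 1 -> HIT, frames=[1,3,-] (faults so far: 2)
  step 3: ref 4 -> FAULT, frames=[1,3,4] (faults so far: 3)
  step 4: ref 4 -> HIT, frames=[1,3,4] (faults so far: 3)
  step 5: ref 6 -> FAULT, evict 1, frames=[6,3,4] (faults so far: 4)
  step 6: ref 4 -> HIT, frames=[6,3,4] (faults so far: 4)
  step 7: ref 6 -> HIT, frames=[6,3,4] (faults so far: 4)
  step 8: ref 5 -> FAULT, evict 3, frames=[6,5,4] (faults so far: 5)
  step 9: ref 3 -> FAULT, evict 4, frames=[6,5,3] (faults so far: 6)
  step 10: ref 2 -> FAULT, evict 6, frames=[2,5,3] (faults so far: 7)
  step 11: ref 1 -> FAULT, evict 5, frames=[2,1,3] (faults so far: 8)
  step 12: ref 5 -> FAULT, evict 3, frames=[2,1,5] (faults so far: 9)
  step 13: ref 5 -> HIT, frames=[2,1,5] (faults so far: 9)
  step 14: ref 3 -> FAULT, evict 2, frames=[3,1,5] (faults so far: 10)
  step 15: ref 4 -> FAULT, evict 1, frames=[3,4,5] (faults so far: 11)
  FIFO total faults: 11
--- LRU ---
  step 0: ref 1 -> FAULT, frames=[1,-,-] (faults so far: 1)
  step 1: ref 3 -> FAULT, frames=[1,3,-] (faults so far: 2)
  step 2: ref 1 -> HIT, frames=[1,3,-] (faults so far: 2)
  step 3: ref 4 -> FAULT, frames=[1,3,4] (faults so far: 3)
  step 4: ref 4 -> HIT, frames=[1,3,4] (faults so far: 3)
  step 5: ref 6 -> FAULT, evict 3, frames=[1,6,4] (faults so far: 4)
  step 6: ref 4 -> HIT, frames=[1,6,4] (faults so far: 4)
  step 7: ref 6 -> HIT, frames=[1,6,4] (faults so far: 4)
  step 8: ref 5 -> FAULT, evict 1, frames=[5,6,4] (faults so far: 5)
  step 9: ref 3 -> FAULT, evict 4, frames=[5,6,3] (faults so far: 6)
  step 10: ref 2 -> FAULT, evict 6, frames=[5,2,3] (faults so far: 7)
  step 11: ref 1 -> FAULT, evict 5, frames=[1,2,3] (faults so far: 8)
  step 12: ref 5 -> FAULT, evict 3, frames=[1,2,5] (faults so far: 9)
  step 13: ref 5 -> HIT, frames=[1,2,5] (faults so far: 9)
  step 14: ref 3 -> FAULT, evict 2, frames=[1,3,5] (faults so far: 10)
  step 15: ref 4 -> FAULT, evict 1, frames=[4,3,5] (faults so far: 11)
  LRU total faults: 11
--- Optimal ---
  step 0: ref 1 -> FAULT, frames=[1,-,-] (faults so far: 1)
  step 1: ref 3 -> FAULT, frames=[1,3,-] (faults so far: 2)
  step 2: ref 1 -> HIT, frames=[1,3,-] (faults so far: 2)
  step 3: ref 4 -> FAULT, frames=[1,3,4] (faults so far: 3)
  step 4: ref 4 -> HIT, frames=[1,3,4] (faults so far: 3)
  step 5: ref 6 -> FAULT, evict 1, frames=[6,3,4] (faults so far: 4)
  step 6: ref 4 -> HIT, frames=[6,3,4] (faults so far: 4)
  step 7: ref 6 -> HIT, frames=[6,3,4] (faults so far: 4)
  step 8: ref 5 -> FAULT, evict 6, frames=[5,3,4] (faults so far: 5)
  step 9: ref 3 -> HIT, frames=[5,3,4] (faults so far: 5)
  step 10: ref 2 -> FAULT, evict 4, frames=[5,3,2] (faults so far: 6)
  step 11: ref 1 -> FAULT, evict 2, frames=[5,3,1] (faults so far: 7)
  step 12: ref 5 -> HIT, frames=[5,3,1] (faults so far: 7)
  step 13: ref 5 -> HIT, frames=[5,3,1] (faults so far: 7)
  step 14: ref 3 -> HIT, frames=[5,3,1] (faults so far: 7)
  step 15: ref 4 -> FAULT, evict 1, frames=[5,3,4] (faults so far: 8)
  Optimal total faults: 8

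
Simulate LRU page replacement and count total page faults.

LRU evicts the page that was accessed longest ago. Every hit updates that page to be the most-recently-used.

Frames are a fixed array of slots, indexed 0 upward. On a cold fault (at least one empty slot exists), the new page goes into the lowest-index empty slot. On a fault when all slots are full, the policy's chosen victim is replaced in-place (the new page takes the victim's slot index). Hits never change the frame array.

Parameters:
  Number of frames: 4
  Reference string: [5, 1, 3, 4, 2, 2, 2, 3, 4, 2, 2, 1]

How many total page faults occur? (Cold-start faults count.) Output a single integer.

Step 0: ref 5 → FAULT, frames=[5,-,-,-]
Step 1: ref 1 → FAULT, frames=[5,1,-,-]
Step 2: ref 3 → FAULT, frames=[5,1,3,-]
Step 3: ref 4 → FAULT, frames=[5,1,3,4]
Step 4: ref 2 → FAULT (evict 5), frames=[2,1,3,4]
Step 5: ref 2 → HIT, frames=[2,1,3,4]
Step 6: ref 2 → HIT, frames=[2,1,3,4]
Step 7: ref 3 → HIT, frames=[2,1,3,4]
Step 8: ref 4 → HIT, frames=[2,1,3,4]
Step 9: ref 2 → HIT, frames=[2,1,3,4]
Step 10: ref 2 → HIT, frames=[2,1,3,4]
Step 11: ref 1 → HIT, frames=[2,1,3,4]
Total faults: 5

Answer: 5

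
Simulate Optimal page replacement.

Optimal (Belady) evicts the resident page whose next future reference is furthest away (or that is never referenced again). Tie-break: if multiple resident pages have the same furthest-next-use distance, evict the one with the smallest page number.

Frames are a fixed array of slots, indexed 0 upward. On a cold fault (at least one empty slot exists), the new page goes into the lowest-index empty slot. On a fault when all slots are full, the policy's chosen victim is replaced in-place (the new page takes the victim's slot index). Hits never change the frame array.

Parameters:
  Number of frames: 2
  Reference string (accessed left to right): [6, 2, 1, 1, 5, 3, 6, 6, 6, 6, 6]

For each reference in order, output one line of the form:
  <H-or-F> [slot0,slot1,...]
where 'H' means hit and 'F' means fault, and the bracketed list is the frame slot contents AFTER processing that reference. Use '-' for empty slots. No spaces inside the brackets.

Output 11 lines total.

F [6,-]
F [6,2]
F [6,1]
H [6,1]
F [6,5]
F [6,3]
H [6,3]
H [6,3]
H [6,3]
H [6,3]
H [6,3]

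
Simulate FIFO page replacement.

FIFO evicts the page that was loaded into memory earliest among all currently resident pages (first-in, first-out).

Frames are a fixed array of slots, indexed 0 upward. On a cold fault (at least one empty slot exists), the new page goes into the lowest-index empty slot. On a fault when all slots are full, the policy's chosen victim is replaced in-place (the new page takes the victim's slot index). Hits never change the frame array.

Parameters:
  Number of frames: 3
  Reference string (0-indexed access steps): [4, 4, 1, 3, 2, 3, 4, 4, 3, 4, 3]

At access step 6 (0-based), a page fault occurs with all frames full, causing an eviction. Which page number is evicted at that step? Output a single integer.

Answer: 1

Derivation:
Step 0: ref 4 -> FAULT, frames=[4,-,-]
Step 1: ref 4 -> HIT, frames=[4,-,-]
Step 2: ref 1 -> FAULT, frames=[4,1,-]
Step 3: ref 3 -> FAULT, frames=[4,1,3]
Step 4: ref 2 -> FAULT, evict 4, frames=[2,1,3]
Step 5: ref 3 -> HIT, frames=[2,1,3]
Step 6: ref 4 -> FAULT, evict 1, frames=[2,4,3]
At step 6: evicted page 1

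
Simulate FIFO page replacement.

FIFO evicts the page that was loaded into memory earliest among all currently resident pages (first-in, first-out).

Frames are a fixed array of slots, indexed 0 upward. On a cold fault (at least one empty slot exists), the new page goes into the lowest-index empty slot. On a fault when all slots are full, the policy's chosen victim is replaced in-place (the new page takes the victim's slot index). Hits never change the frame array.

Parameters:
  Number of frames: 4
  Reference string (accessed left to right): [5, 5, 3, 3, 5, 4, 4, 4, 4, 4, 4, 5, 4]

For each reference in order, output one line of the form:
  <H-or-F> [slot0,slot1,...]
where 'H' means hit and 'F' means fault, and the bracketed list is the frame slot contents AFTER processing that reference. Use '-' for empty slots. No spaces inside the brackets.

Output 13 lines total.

F [5,-,-,-]
H [5,-,-,-]
F [5,3,-,-]
H [5,3,-,-]
H [5,3,-,-]
F [5,3,4,-]
H [5,3,4,-]
H [5,3,4,-]
H [5,3,4,-]
H [5,3,4,-]
H [5,3,4,-]
H [5,3,4,-]
H [5,3,4,-]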